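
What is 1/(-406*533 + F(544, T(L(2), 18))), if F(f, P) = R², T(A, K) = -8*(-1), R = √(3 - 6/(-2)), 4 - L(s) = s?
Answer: -1/216392 ≈ -4.6212e-6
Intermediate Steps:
L(s) = 4 - s
R = √6 (R = √(3 - 6*(-½)) = √(3 + 3) = √6 ≈ 2.4495)
T(A, K) = 8
F(f, P) = 6 (F(f, P) = (√6)² = 6)
1/(-406*533 + F(544, T(L(2), 18))) = 1/(-406*533 + 6) = 1/(-216398 + 6) = 1/(-216392) = -1/216392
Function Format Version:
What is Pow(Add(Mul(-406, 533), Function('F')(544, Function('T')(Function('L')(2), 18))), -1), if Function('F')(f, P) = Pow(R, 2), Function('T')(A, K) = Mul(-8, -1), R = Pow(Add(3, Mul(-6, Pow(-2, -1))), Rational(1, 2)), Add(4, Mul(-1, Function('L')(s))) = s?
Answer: Rational(-1, 216392) ≈ -4.6212e-6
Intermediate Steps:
Function('L')(s) = Add(4, Mul(-1, s))
R = Pow(6, Rational(1, 2)) (R = Pow(Add(3, Mul(-6, Rational(-1, 2))), Rational(1, 2)) = Pow(Add(3, 3), Rational(1, 2)) = Pow(6, Rational(1, 2)) ≈ 2.4495)
Function('T')(A, K) = 8
Function('F')(f, P) = 6 (Function('F')(f, P) = Pow(Pow(6, Rational(1, 2)), 2) = 6)
Pow(Add(Mul(-406, 533), Function('F')(544, Function('T')(Function('L')(2), 18))), -1) = Pow(Add(Mul(-406, 533), 6), -1) = Pow(Add(-216398, 6), -1) = Pow(-216392, -1) = Rational(-1, 216392)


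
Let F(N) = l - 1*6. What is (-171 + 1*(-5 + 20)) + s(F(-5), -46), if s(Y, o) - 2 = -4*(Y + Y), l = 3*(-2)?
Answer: -58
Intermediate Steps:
l = -6
F(N) = -12 (F(N) = -6 - 1*6 = -6 - 6 = -12)
s(Y, o) = 2 - 8*Y (s(Y, o) = 2 - 4*(Y + Y) = 2 - 8*Y)
(-171 + 1*(-5 + 20)) + s(F(-5), -46) = (-171 + 1*(-5 + 20)) + (2 - 8*(-12)) = (-171 + 1*15) + (2 + 96) = (-171 + 15) + 98 = -156 + 98 = -58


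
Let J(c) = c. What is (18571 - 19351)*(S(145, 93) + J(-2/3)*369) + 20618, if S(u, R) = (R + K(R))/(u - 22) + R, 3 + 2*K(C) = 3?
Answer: 5714098/41 ≈ 1.3937e+5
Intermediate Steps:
K(C) = 0 (K(C) = -3/2 + (½)*3 = -3/2 + 3/2 = 0)
S(u, R) = R + R/(-22 + u) (S(u, R) = (R + 0)/(u - 22) + R = R/(-22 + u) + R = R + R/(-22 + u))
(18571 - 19351)*(S(145, 93) + J(-2/3)*369) + 20618 = (18571 - 19351)*(93*(-21 + 145)/(-22 + 145) - 2/3*369) + 20618 = -780*(93*124/123 - 2*⅓*369) + 20618 = -780*(93*(1/123)*124 - ⅔*369) + 20618 = -780*(3844/41 - 246) + 20618 = -780*(-6242/41) + 20618 = 4868760/41 + 20618 = 5714098/41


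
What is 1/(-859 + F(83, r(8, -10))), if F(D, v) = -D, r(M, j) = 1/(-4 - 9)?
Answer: -1/942 ≈ -0.0010616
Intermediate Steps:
r(M, j) = -1/13 (r(M, j) = 1/(-13) = -1/13)
1/(-859 + F(83, r(8, -10))) = 1/(-859 - 1*83) = 1/(-859 - 83) = 1/(-942) = -1/942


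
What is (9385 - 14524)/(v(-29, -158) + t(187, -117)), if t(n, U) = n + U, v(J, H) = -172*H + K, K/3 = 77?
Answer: -571/3053 ≈ -0.18703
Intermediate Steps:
K = 231 (K = 3*77 = 231)
v(J, H) = 231 - 172*H (v(J, H) = -172*H + 231 = 231 - 172*H)
t(n, U) = U + n
(9385 - 14524)/(v(-29, -158) + t(187, -117)) = (9385 - 14524)/((231 - 172*(-158)) + (-117 + 187)) = -5139/((231 + 27176) + 70) = -5139/(27407 + 70) = -5139/27477 = -5139*1/27477 = -571/3053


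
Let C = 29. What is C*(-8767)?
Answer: -254243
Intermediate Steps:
C*(-8767) = 29*(-8767) = -254243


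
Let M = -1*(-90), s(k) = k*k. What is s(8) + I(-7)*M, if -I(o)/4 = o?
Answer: 2584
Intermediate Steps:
s(k) = k²
I(o) = -4*o
M = 90
s(8) + I(-7)*M = 8² - 4*(-7)*90 = 64 + 28*90 = 64 + 2520 = 2584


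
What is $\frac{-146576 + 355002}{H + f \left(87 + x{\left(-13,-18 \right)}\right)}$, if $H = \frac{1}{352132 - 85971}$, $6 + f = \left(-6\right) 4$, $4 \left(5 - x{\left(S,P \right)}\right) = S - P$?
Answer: $- \frac{110949745172}{1449246643} \approx -76.557$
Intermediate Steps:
$x{\left(S,P \right)} = 5 - \frac{S}{4} + \frac{P}{4}$ ($x{\left(S,P \right)} = 5 - \frac{S - P}{4} = 5 + \left(- \frac{S}{4} + \frac{P}{4}\right) = 5 - \frac{S}{4} + \frac{P}{4}$)
$f = -30$ ($f = -6 - 24 = -30$)
$H = \frac{1}{266161} \approx 3.7571 \cdot 10^{-6}$
$\frac{-146576 + 355002}{H + f \left(87 + x{\left(-13,-18 \right)}\right)} = \frac{-146576 + 355002}{\frac{1}{266161} - 30 \left(87 + \left(5 - - \frac{13}{4} + \frac{1}{4} \left(-18\right)\right)\right)} = \frac{208426}{\frac{1}{266161} - 30 \left(87 + \left(5 + \frac{13}{4} - \frac{9}{2}\right)\right)} = \frac{208426}{\frac{1}{266161} - 30 \left(87 + \frac{15}{4}\right)} = \frac{208426}{\frac{1}{266161} - \frac{5445}{2}} = \frac{208426}{- \frac{1449246643}{532322}} = 208426 \left(- \frac{532322}{1449246643}\right) = - \frac{110949745172}{1449246643}$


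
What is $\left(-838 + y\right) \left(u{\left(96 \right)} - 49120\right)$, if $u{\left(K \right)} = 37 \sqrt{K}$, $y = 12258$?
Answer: $-560950400 + 1690160 \sqrt{6} \approx -5.5681 \cdot 10^{8}$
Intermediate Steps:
$\left(-838 + y\right) \left(u{\left(96 \right)} - 49120\right) = \left(-838 + 12258\right) \left(37 \sqrt{96} - 49120\right) = 11420 \left(37 \cdot 4 \sqrt{6} - 49120\right) = 11420 \left(148 \sqrt{6} - 49120\right) = 11420 \left(-49120 + 148 \sqrt{6}\right) = -560950400 + 1690160 \sqrt{6}$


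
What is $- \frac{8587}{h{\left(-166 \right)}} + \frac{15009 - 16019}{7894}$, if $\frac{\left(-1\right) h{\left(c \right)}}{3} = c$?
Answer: $- \frac{34144379}{1965606} \approx -17.371$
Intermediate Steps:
$h{\left(c \right)} = - 3 c$
$- \frac{8587}{h{\left(-166 \right)}} + \frac{15009 - 16019}{7894} = - \frac{8587}{\left(-3\right) \left(-166\right)} + \frac{15009 - 16019}{7894} = - \frac{8587}{498} - \frac{505}{3947} = - \frac{34144379}{1965606}$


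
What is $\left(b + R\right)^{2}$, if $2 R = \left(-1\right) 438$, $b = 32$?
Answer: $34969$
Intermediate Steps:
$R = -219$ ($R = \frac{\left(-1\right) 438}{2} = \frac{1}{2} \left(-438\right) = -219$)
$\left(b + R\right)^{2} = \left(32 - 219\right)^{2} = \left(-187\right)^{2} = 34969$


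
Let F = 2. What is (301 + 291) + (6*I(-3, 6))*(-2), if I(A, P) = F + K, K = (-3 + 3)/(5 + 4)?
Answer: 568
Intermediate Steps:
K = 0 (K = 0/9 = 0*(1/9) = 0)
I(A, P) = 2 (I(A, P) = 2 + 0 = 2)
(301 + 291) + (6*I(-3, 6))*(-2) = (301 + 291) + (6*2)*(-2) = 592 + 12*(-2) = 592 - 24 = 568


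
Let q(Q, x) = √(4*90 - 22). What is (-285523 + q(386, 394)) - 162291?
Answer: -447814 + 13*√2 ≈ -4.4780e+5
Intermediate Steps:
q(Q, x) = 13*√2 (q(Q, x) = √(360 - 22) = √338 = 13*√2)
(-285523 + q(386, 394)) - 162291 = (-285523 + 13*√2) - 162291 = -447814 + 13*√2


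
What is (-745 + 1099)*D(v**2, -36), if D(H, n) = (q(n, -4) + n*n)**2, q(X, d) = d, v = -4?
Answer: 590919456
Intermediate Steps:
D(H, n) = (-4 + n**2)**2 (D(H, n) = (-4 + n*n)**2 = (-4 + n**2)**2)
(-745 + 1099)*D(v**2, -36) = (-745 + 1099)*(-4 + (-36)**2)**2 = 354*(-4 + 1296)**2 = 354*1292**2 = 354*1669264 = 590919456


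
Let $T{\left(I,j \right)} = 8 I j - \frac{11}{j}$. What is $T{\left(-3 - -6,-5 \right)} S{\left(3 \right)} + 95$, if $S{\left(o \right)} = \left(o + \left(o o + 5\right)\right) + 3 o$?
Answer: $- \frac{14839}{5} \approx -2967.8$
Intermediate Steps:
$T{\left(I,j \right)} = - \frac{11}{j} + 8 I j$ ($T{\left(I,j \right)} = 8 I j - \frac{11}{j} = - \frac{11}{j} + 8 I j$)
$S{\left(o \right)} = 5 + o^{2} + 4 o$ ($S{\left(o \right)} = \left(o + \left(o^{2} + 5\right)\right) + 3 o = \left(o + \left(5 + o^{2}\right)\right) + 3 o = \left(5 + o + o^{2}\right) + 3 o = 5 + o^{2} + 4 o$)
$T{\left(-3 - -6,-5 \right)} S{\left(3 \right)} + 95 = \left(- \frac{11}{-5} + 8 \left(-3 - -6\right) \left(-5\right)\right) \left(5 + 3^{2} + 4 \cdot 3\right) + 95 = \left(\left(-11\right) \left(- \frac{1}{5}\right) + 8 \left(-3 + 6\right) \left(-5\right)\right) \left(5 + 9 + 12\right) + 95 = \left(\frac{11}{5} + 8 \cdot 3 \left(-5\right)\right) 26 + 95 = \left(\frac{11}{5} - 120\right) 26 + 95 = \left(- \frac{589}{5}\right) 26 + 95 = - \frac{15314}{5} + 95 = - \frac{14839}{5}$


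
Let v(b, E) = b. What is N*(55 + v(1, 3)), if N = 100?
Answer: 5600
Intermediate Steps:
N*(55 + v(1, 3)) = 100*(55 + 1) = 100*56 = 5600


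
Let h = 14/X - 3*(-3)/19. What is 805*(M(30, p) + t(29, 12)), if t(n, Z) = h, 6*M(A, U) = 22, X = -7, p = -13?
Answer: 98210/57 ≈ 1723.0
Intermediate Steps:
M(A, U) = 11/3 (M(A, U) = (1/6)*22 = 11/3)
h = -29/19 (h = 14/(-7) - 3*(-3)/19 = 14*(-1/7) + 9*(1/19) = -2 + 9/19 = -29/19 ≈ -1.5263)
t(n, Z) = -29/19
805*(M(30, p) + t(29, 12)) = 805*(11/3 - 29/19) = 805*(122/57) = 98210/57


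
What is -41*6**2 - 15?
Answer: -1491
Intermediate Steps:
-41*6**2 - 15 = -41*36 - 15 = -1476 - 15 = -1491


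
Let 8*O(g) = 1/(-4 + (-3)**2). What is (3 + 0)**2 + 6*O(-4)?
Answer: 183/20 ≈ 9.1500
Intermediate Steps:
O(g) = 1/40 (O(g) = 1/(8*(-4 + (-3)**2)) = 1/(8*(-4 + 9)) = (1/8)/5 = (1/8)*(1/5) = 1/40)
(3 + 0)**2 + 6*O(-4) = (3 + 0)**2 + 6*(1/40) = 3**2 + 3/20 = 9 + 3/20 = 183/20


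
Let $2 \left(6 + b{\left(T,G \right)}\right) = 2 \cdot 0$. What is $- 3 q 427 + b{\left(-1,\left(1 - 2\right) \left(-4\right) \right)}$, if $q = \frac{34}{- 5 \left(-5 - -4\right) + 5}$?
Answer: $- \frac{21807}{5} \approx -4361.4$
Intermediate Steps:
$q = \frac{17}{5}$ ($q = \frac{34}{- 5 \left(-5 + 4\right) + 5} = \frac{34}{\left(-5\right) \left(-1\right) + 5} = \frac{34}{5 + 5} = \frac{34}{10} = 34 \cdot \frac{1}{10} = \frac{17}{5} \approx 3.4$)
$b{\left(T,G \right)} = -6$ ($b{\left(T,G \right)} = -6 + \frac{2 \cdot 0}{2} = -6 + \frac{1}{2} \cdot 0 = -6 + 0 = -6$)
$- 3 q 427 + b{\left(-1,\left(1 - 2\right) \left(-4\right) \right)} = \left(-3\right) \frac{17}{5} \cdot 427 - 6 = \left(- \frac{51}{5}\right) 427 - 6 = - \frac{21777}{5} - 6 = - \frac{21807}{5}$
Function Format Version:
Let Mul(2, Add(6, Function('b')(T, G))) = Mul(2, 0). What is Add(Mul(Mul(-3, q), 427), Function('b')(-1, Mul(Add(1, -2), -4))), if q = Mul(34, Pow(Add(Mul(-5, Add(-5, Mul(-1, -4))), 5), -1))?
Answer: Rational(-21807, 5) ≈ -4361.4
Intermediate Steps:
q = Rational(17, 5) (q = Mul(34, Pow(Add(Mul(-5, Add(-5, 4)), 5), -1)) = Mul(34, Pow(Add(Mul(-5, -1), 5), -1)) = Mul(34, Pow(Add(5, 5), -1)) = Mul(34, Pow(10, -1)) = Mul(34, Rational(1, 10)) = Rational(17, 5) ≈ 3.4000)
Function('b')(T, G) = -6 (Function('b')(T, G) = Add(-6, Mul(Rational(1, 2), Mul(2, 0))) = Add(-6, Mul(Rational(1, 2), 0)) = Add(-6, 0) = -6)
Add(Mul(Mul(-3, q), 427), Function('b')(-1, Mul(Add(1, -2), -4))) = Add(Mul(Mul(-3, Rational(17, 5)), 427), -6) = Add(Mul(Rational(-51, 5), 427), -6) = Add(Rational(-21777, 5), -6) = Rational(-21807, 5)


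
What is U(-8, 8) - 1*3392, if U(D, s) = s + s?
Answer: -3376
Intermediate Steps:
U(D, s) = 2*s
U(-8, 8) - 1*3392 = 2*8 - 1*3392 = 16 - 3392 = -3376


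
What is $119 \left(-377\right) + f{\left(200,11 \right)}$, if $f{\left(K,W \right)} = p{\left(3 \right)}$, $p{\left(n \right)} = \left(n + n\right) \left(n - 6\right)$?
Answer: $-44881$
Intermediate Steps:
$p{\left(n \right)} = 2 n \left(-6 + n\right)$
$f{\left(K,W \right)} = -18$ ($f{\left(K,W \right)} = 2 \cdot 3 \left(-6 + 3\right) = 2 \cdot 3 \left(-3\right) = -18$)
$119 \left(-377\right) + f{\left(200,11 \right)} = 119 \left(-377\right) - 18 = -44863 - 18 = -44881$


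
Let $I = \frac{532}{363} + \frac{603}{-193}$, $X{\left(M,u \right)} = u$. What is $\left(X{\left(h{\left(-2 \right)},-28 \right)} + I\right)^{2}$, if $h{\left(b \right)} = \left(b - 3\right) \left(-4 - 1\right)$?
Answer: $\frac{4317522958225}{4908263481} \approx 879.64$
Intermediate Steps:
$h{\left(b \right)} = 15 - 5 b$ ($h{\left(b \right)} = \left(-3 + b\right) \left(-5\right) = 15 - 5 b$)
$I = - \frac{116213}{70059}$ ($I = 532 \cdot \frac{1}{363} + 603 \left(- \frac{1}{193}\right) = \frac{532}{363} - \frac{603}{193} = - \frac{116213}{70059} \approx -1.6588$)
$\left(X{\left(h{\left(-2 \right)},-28 \right)} + I\right)^{2} = \left(-28 - \frac{116213}{70059}\right)^{2} = \left(- \frac{2077865}{70059}\right)^{2} = \frac{4317522958225}{4908263481}$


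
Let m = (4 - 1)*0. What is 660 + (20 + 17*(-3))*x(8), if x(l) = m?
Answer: 660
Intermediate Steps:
m = 0 (m = 3*0 = 0)
x(l) = 0
660 + (20 + 17*(-3))*x(8) = 660 + (20 + 17*(-3))*0 = 660 + (20 - 51)*0 = 660 - 31*0 = 660 + 0 = 660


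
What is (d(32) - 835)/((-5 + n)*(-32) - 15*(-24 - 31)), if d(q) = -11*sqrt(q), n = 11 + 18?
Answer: -835/57 - 44*sqrt(2)/57 ≈ -15.741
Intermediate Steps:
n = 29
(d(32) - 835)/((-5 + n)*(-32) - 15*(-24 - 31)) = (-44*sqrt(2) - 835)/((-5 + 29)*(-32) - 15*(-24 - 31)) = (-44*sqrt(2) - 835)/(24*(-32) - 15*(-55)) = (-44*sqrt(2) - 835)/(-768 + 825) = (-835 - 44*sqrt(2))/57 = (-835 - 44*sqrt(2))*(1/57) = -835/57 - 44*sqrt(2)/57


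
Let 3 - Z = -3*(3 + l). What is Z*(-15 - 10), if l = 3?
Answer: -525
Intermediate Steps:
Z = 21 (Z = 3 - (-3)*(3 + 3) = 3 - (-3)*6 = 3 - 1*(-18) = 3 + 18 = 21)
Z*(-15 - 10) = 21*(-15 - 10) = 21*(-25) = -525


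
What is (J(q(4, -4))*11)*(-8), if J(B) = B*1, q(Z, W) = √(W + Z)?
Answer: 0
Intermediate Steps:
J(B) = B
(J(q(4, -4))*11)*(-8) = (√(-4 + 4)*11)*(-8) = (√0*11)*(-8) = (0*11)*(-8) = 0*(-8) = 0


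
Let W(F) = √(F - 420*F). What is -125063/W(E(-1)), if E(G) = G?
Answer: -125063*√419/419 ≈ -6109.7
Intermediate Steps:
W(F) = √419*√(-F) (W(F) = √(-419*F) = √419*√(-F))
-125063/W(E(-1)) = -125063*√419/419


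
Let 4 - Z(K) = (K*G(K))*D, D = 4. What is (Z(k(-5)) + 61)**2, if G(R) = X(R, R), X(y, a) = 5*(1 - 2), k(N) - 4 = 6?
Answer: 70225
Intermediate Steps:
k(N) = 10 (k(N) = 4 + 6 = 10)
X(y, a) = -5 (X(y, a) = 5*(-1) = -5)
G(R) = -5
Z(K) = 4 + 20*K (Z(K) = 4 - K*(-5)*4 = 4 - (-5*K)*4 = 4 - (-20)*K = 4 + 20*K)
(Z(k(-5)) + 61)**2 = ((4 + 20*10) + 61)**2 = ((4 + 200) + 61)**2 = (204 + 61)**2 = 265**2 = 70225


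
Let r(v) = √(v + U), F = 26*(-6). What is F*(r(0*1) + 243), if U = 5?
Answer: -37908 - 156*√5 ≈ -38257.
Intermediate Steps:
F = -156
r(v) = √(5 + v) (r(v) = √(v + 5) = √(5 + v))
F*(r(0*1) + 243) = -156*(√(5 + 0*1) + 243) = -156*(√(5 + 0) + 243) = -156*(√5 + 243) = -156*(243 + √5) = -37908 - 156*√5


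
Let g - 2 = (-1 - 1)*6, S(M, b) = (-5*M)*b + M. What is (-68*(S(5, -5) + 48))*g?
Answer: 121040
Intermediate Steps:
S(M, b) = M - 5*M*b (S(M, b) = -5*M*b + M = M - 5*M*b)
g = -10 (g = 2 + (-1 - 1)*6 = 2 - 2*6 = 2 - 12 = -10)
(-68*(S(5, -5) + 48))*g = -68*(5*(1 - 5*(-5)) + 48)*(-10) = -68*(5*(1 + 25) + 48)*(-10) = -68*(5*26 + 48)*(-10) = -68*(130 + 48)*(-10) = -68*178*(-10) = -12104*(-10) = 121040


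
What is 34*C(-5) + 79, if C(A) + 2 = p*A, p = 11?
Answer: -1859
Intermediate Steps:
C(A) = -2 + 11*A
34*C(-5) + 79 = 34*(-2 + 11*(-5)) + 79 = 34*(-2 - 55) + 79 = 34*(-57) + 79 = -1938 + 79 = -1859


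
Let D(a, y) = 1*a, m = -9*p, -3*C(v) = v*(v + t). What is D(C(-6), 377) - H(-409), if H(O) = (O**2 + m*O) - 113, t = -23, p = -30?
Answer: -56796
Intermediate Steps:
C(v) = -v*(-23 + v)/3 (C(v) = -v*(v - 23)/3 = -v*(-23 + v)/3)
m = 270 (m = -9*(-30) = 270)
D(a, y) = a
H(O) = -113 + O**2 + 270*O (H(O) = (O**2 + 270*O) - 113 = -113 + O**2 + 270*O)
D(C(-6), 377) - H(-409) = (1/3)*(-6)*(23 - 1*(-6)) - (-113 + (-409)**2 + 270*(-409)) = (1/3)*(-6)*(23 + 6) - (-113 + 167281 - 110430) = (1/3)*(-6)*29 - 1*56738 = -58 - 56738 = -56796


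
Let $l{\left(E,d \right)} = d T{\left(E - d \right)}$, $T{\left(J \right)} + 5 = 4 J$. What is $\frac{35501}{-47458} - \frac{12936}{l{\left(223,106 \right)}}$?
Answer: $- \frac{1178117383}{1164571862} \approx -1.0116$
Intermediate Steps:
$T{\left(J \right)} = -5 + 4 J$
$l{\left(E,d \right)} = d \left(-5 - 4 d + 4 E\right)$ ($l{\left(E,d \right)} = d \left(-5 + 4 \left(E - d\right)\right) = d \left(-5 + \left(- 4 d + 4 E\right)\right) = d \left(-5 - 4 d + 4 E\right)$)
$\frac{35501}{-47458} - \frac{12936}{l{\left(223,106 \right)}} = \frac{35501}{-47458} - \frac{12936}{106 \left(-5 - 424 + 4 \cdot 223\right)} = 35501 \left(- \frac{1}{47458}\right) - \frac{12936}{106 \left(-5 - 424 + 892\right)} = - \frac{35501}{47458} - \frac{12936}{106 \cdot 463} = - \frac{35501}{47458} - \frac{12936}{49078} = - \frac{35501}{47458} - \frac{6468}{24539} = - \frac{1178117383}{1164571862}$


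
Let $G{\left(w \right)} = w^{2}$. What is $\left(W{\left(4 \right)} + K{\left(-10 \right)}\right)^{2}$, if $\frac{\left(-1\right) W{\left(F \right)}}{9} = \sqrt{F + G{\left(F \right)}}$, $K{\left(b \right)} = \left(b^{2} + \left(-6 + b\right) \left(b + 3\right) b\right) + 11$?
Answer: $1019701 + 36324 \sqrt{5} \approx 1.1009 \cdot 10^{6}$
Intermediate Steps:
$K{\left(b \right)} = 11 + b^{2} + b \left(-6 + b\right) \left(3 + b\right)$ ($K{\left(b \right)} = \left(b^{2} + \left(-6 + b\right) \left(3 + b\right) b\right) + 11 = \left(b^{2} + b \left(-6 + b\right) \left(3 + b\right)\right) + 11 = 11 + b^{2} + b \left(-6 + b\right) \left(3 + b\right)$)
$W{\left(F \right)} = - 9 \sqrt{F + F^{2}}$
$\left(W{\left(4 \right)} + K{\left(-10 \right)}\right)^{2} = \left(- 9 \sqrt{4 \left(1 + 4\right)} + \left(11 + \left(-10\right)^{3} - -180 - 2 \left(-10\right)^{2}\right)\right)^{2} = \left(- 9 \sqrt{4 \cdot 5} + \left(11 - 1000 + 180 - 200\right)\right)^{2} = \left(- 9 \sqrt{20} + \left(11 - 1000 + 180 - 200\right)\right)^{2} = \left(- 9 \cdot 2 \sqrt{5} - 1009\right)^{2} = \left(- 18 \sqrt{5} - 1009\right)^{2} = \left(-1009 - 18 \sqrt{5}\right)^{2}$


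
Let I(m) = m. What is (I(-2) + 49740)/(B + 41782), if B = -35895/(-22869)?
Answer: 379152774/318516151 ≈ 1.1904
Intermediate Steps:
B = 11965/7623 (B = -35895*(-1/22869) = 11965/7623 ≈ 1.5696)
(I(-2) + 49740)/(B + 41782) = (-2 + 49740)/(11965/7623 + 41782) = 49738/(318516151/7623) = 49738*(7623/318516151) = 379152774/318516151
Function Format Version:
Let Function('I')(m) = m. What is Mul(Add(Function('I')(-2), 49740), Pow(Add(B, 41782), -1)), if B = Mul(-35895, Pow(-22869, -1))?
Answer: Rational(379152774, 318516151) ≈ 1.1904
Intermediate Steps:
B = Rational(11965, 7623) (B = Mul(-35895, Rational(-1, 22869)) = Rational(11965, 7623) ≈ 1.5696)
Mul(Add(Function('I')(-2), 49740), Pow(Add(B, 41782), -1)) = Mul(Add(-2, 49740), Pow(Add(Rational(11965, 7623), 41782), -1)) = Mul(49738, Pow(Rational(318516151, 7623), -1)) = Mul(49738, Rational(7623, 318516151)) = Rational(379152774, 318516151)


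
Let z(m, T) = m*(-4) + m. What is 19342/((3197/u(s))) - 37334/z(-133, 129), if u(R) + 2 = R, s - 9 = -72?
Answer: -620991568/1275603 ≈ -486.82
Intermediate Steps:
s = -63 (s = 9 - 72 = -63)
u(R) = -2 + R
z(m, T) = -3*m (z(m, T) = -4*m + m = -3*m)
19342/((3197/u(s))) - 37334/z(-133, 129) = 19342/((3197/(-2 - 63))) - 37334/((-3*(-133))) = 19342/((3197/(-65))) - 37334/399 = 19342/((3197*(-1/65))) - 37334*1/399 = 19342/(-3197/65) - 37334/399 = 19342*(-65/3197) - 37334/399 = -1257230/3197 - 37334/399 = -620991568/1275603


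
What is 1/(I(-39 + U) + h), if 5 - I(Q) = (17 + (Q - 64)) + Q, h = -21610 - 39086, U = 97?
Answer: -1/60760 ≈ -1.6458e-5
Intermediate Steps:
h = -60696
I(Q) = 52 - 2*Q (I(Q) = 5 - ((17 + (Q - 64)) + Q) = 5 - ((17 + (-64 + Q)) + Q) = 5 - ((-47 + Q) + Q) = 5 - (-47 + 2*Q) = 5 + (47 - 2*Q) = 52 - 2*Q)
1/(I(-39 + U) + h) = 1/((52 - 2*(-39 + 97)) - 60696) = 1/((52 - 2*58) - 60696) = 1/((52 - 116) - 60696) = 1/(-64 - 60696) = 1/(-60760) = -1/60760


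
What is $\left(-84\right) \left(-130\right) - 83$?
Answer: $10837$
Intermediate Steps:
$\left(-84\right) \left(-130\right) - 83 = 10920 - 83 = 10837$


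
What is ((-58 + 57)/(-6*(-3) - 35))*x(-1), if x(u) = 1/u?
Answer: -1/17 ≈ -0.058824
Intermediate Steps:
((-58 + 57)/(-6*(-3) - 35))*x(-1) = ((-58 + 57)/(-6*(-3) - 35))/(-1) = -1/(18 - 35)*(-1) = -1/(-17)*(-1) = -1*(-1/17)*(-1) = (1/17)*(-1) = -1/17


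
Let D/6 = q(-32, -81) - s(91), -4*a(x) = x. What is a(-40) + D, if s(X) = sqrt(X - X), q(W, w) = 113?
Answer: 688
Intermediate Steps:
s(X) = 0 (s(X) = sqrt(0) = 0)
a(x) = -x/4
D = 678 (D = 6*(113 - 1*0) = 6*(113 + 0) = 6*113 = 678)
a(-40) + D = -1/4*(-40) + 678 = 10 + 678 = 688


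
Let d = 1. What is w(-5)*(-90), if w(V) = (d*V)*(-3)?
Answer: -1350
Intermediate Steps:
w(V) = -3*V (w(V) = (1*V)*(-3) = V*(-3) = -3*V)
w(-5)*(-90) = -3*(-5)*(-90) = 15*(-90) = -1350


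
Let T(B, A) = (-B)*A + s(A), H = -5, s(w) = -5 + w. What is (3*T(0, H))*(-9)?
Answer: 270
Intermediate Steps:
T(B, A) = -5 + A - A*B (T(B, A) = (-B)*A + (-5 + A) = -A*B + (-5 + A) = -5 + A - A*B)
(3*T(0, H))*(-9) = (3*(-5 - 5 - 1*(-5)*0))*(-9) = (3*(-5 - 5 + 0))*(-9) = (3*(-10))*(-9) = -30*(-9) = 270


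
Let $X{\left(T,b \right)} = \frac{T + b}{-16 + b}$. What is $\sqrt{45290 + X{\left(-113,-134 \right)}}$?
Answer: $\frac{\sqrt{40762482}}{30} \approx 212.82$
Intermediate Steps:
$X{\left(T,b \right)} = \frac{T + b}{-16 + b}$
$\sqrt{45290 + X{\left(-113,-134 \right)}} = \sqrt{45290 + \frac{-113 - 134}{-16 - 134}} = \sqrt{45290 + \frac{1}{-150} \left(-247\right)} = \sqrt{45290 - - \frac{247}{150}} = \sqrt{45290 + \frac{247}{150}} = \sqrt{\frac{6793747}{150}} = \frac{\sqrt{40762482}}{30}$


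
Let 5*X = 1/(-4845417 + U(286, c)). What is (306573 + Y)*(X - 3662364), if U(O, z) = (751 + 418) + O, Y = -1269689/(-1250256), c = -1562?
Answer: -33999030100284516004709057/30280962771360 ≈ -1.1228e+12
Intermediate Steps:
Y = 1269689/1250256 (Y = -1269689*(-1/1250256) = 1269689/1250256 ≈ 1.0155)
U(O, z) = 1169 + O
X = -1/24219810 (X = 1/(5*(-4845417 + (1169 + 286))) = 1/(5*(-4845417 + 1455)) = (⅕)/(-4843962) = (⅕)*(-1/4843962) = -1/24219810 ≈ -4.1289e-8)
(306573 + Y)*(X - 3662364) = (306573 + 1269689/1250256)*(-1/24219810 - 3662364) = (383296002377/1250256)*(-88701760230841/24219810) = -33999030100284516004709057/30280962771360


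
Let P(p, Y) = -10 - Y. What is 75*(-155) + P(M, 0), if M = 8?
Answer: -11635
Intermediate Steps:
75*(-155) + P(M, 0) = 75*(-155) + (-10 - 1*0) = -11625 + (-10 + 0) = -11625 - 10 = -11635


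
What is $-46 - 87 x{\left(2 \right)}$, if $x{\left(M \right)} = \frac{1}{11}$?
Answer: $- \frac{593}{11} \approx -53.909$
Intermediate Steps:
$x{\left(M \right)} = \frac{1}{11}$
$-46 - 87 x{\left(2 \right)} = -46 - \frac{87}{11} = - \frac{593}{11}$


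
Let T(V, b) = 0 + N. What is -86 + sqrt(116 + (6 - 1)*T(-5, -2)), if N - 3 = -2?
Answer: -75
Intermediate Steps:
N = 1 (N = 3 - 2 = 1)
T(V, b) = 1 (T(V, b) = 0 + 1 = 1)
-86 + sqrt(116 + (6 - 1)*T(-5, -2)) = -86 + sqrt(116 + (6 - 1)*1) = -86 + sqrt(116 + 5*1) = -86 + sqrt(116 + 5) = -86 + sqrt(121) = -86 + 11 = -75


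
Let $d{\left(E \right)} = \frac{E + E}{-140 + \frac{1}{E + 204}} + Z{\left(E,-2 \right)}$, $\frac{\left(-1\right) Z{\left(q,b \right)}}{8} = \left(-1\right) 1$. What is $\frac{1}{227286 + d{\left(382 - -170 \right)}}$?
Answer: $\frac{105839}{24055735042} \approx 4.3997 \cdot 10^{-6}$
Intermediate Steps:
$Z{\left(q,b \right)} = 8$ ($Z{\left(q,b \right)} = - 8 \left(\left(-1\right) 1\right) = \left(-8\right) \left(-1\right) = 8$)
$d{\left(E \right)} = 8 + \frac{2 E}{-140 + \frac{1}{204 + E}}$ ($d{\left(E \right)} = \frac{E + E}{-140 + \frac{1}{E + 204}} + 8 = \frac{2 E}{-140 + \frac{1}{204 + E}} + 8 = 8 + \frac{2 E}{-140 + \frac{1}{204 + E}}$)
$\frac{1}{227286 + d{\left(382 - -170 \right)}} = \frac{1}{227286 + \frac{2 \left(114236 - \left(382 - -170\right)^{2} + 356 \left(382 - -170\right)\right)}{28559 + 140 \left(382 - -170\right)}} = \frac{1}{227286 + \frac{2 \left(114236 - \left(382 + 170\right)^{2} + 356 \left(382 + 170\right)\right)}{28559 + 140 \left(382 + 170\right)}} = \frac{1}{227286 + \frac{2 \left(114236 - 552^{2} + 356 \cdot 552\right)}{28559 + 140 \cdot 552}} = \frac{1}{227286 + \frac{2 \left(114236 - 304704 + 196512\right)}{28559 + 77280}} = \frac{1}{227286 + \frac{2 \left(114236 - 304704 + 196512\right)}{105839}} = \frac{1}{227286 + 2 \cdot \frac{1}{105839} \cdot 6044} = \frac{1}{227286 + \frac{12088}{105839}} = \frac{1}{\frac{24055735042}{105839}} = \frac{105839}{24055735042}$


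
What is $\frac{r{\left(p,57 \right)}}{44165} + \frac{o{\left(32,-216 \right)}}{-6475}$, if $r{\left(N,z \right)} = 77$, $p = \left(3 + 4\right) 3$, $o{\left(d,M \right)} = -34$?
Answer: $\frac{36367}{5199425} \approx 0.0069944$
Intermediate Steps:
$p = 21$ ($p = 7 \cdot 3 = 21$)
$\frac{r{\left(p,57 \right)}}{44165} + \frac{o{\left(32,-216 \right)}}{-6475} = \frac{77}{44165} - \frac{34}{-6475} = 77 \cdot \frac{1}{44165} - - \frac{34}{6475} = \frac{7}{4015} + \frac{34}{6475} = \frac{36367}{5199425}$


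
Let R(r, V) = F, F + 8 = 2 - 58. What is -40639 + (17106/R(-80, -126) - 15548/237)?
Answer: -310730773/7584 ≈ -40972.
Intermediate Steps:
F = -64 (F = -8 + (2 - 58) = -8 - 56 = -64)
R(r, V) = -64
-40639 + (17106/R(-80, -126) - 15548/237) = -40639 + (17106/(-64) - 15548/237) = -40639 + (17106*(-1/64) - 15548*1/237) = -40639 + (-8553/32 - 15548/237) = -40639 - 2524597/7584 = -310730773/7584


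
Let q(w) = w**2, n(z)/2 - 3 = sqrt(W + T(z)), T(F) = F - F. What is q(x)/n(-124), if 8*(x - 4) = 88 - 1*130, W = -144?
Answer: 25/1632 - 25*I/408 ≈ 0.015319 - 0.061275*I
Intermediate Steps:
x = -5/4 (x = 4 + (88 - 1*130)/8 = 4 + (88 - 130)/8 = 4 + (1/8)*(-42) = 4 - 21/4 = -5/4 ≈ -1.2500)
T(F) = 0
n(z) = 6 + 24*I (n(z) = 6 + 2*sqrt(-144 + 0) = 6 + 2*sqrt(-144) = 6 + 2*(12*I) = 6 + 24*I)
q(x)/n(-124) = (-5/4)**2/(6 + 24*I) = 25*((6 - 24*I)/612)/16 = 25*(6 - 24*I)/9792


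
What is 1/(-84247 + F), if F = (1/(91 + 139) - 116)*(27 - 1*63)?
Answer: -115/9208183 ≈ -1.2489e-5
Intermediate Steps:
F = 480222/115 (F = (1/230 - 116)*(27 - 63) = (1/230 - 116)*(-36) = -26679/230*(-36) = 480222/115 ≈ 4175.8)
1/(-84247 + F) = 1/(-84247 + 480222/115) = 1/(-9208183/115) = -115/9208183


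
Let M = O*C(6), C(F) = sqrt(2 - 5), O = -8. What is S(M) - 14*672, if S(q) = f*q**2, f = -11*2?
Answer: -5184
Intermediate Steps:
C(F) = I*sqrt(3) (C(F) = sqrt(-3) = I*sqrt(3))
f = -22
M = -8*I*sqrt(3) ≈ -13.856*I
S(q) = -22*q**2
S(M) - 14*672 = -22*(-8*I*sqrt(3))**2 - 14*672 = -22*(-192) - 9408 = 4224 - 9408 = -5184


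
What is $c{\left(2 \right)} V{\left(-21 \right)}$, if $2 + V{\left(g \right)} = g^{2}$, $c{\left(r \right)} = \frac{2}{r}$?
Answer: $439$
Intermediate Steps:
$V{\left(g \right)} = -2 + g^{2}$
$c{\left(2 \right)} V{\left(-21 \right)} = \frac{2}{2} \left(-2 + \left(-21\right)^{2}\right) = 2 \cdot \frac{1}{2} \left(-2 + 441\right) = 1 \cdot 439 = 439$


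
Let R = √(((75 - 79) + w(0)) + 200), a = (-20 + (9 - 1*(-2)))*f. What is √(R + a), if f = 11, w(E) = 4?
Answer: √(-99 + 10*√2) ≈ 9.2118*I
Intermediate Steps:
a = -99 (a = (-20 + (9 - 1*(-2)))*11 = (-20 + (9 + 2))*11 = (-20 + 11)*11 = -9*11 = -99)
R = 10*√2 (R = √(((75 - 79) + 4) + 200) = √((-4 + 4) + 200) = √(0 + 200) = √200 = 10*√2 ≈ 14.142)
√(R + a) = √(10*√2 - 99) = √(-99 + 10*√2)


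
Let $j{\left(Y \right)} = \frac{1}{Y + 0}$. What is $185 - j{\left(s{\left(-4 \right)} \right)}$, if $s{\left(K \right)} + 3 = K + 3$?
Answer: $\frac{741}{4} \approx 185.25$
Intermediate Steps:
$s{\left(K \right)} = K$ ($s{\left(K \right)} = -3 + \left(K + 3\right) = -3 + \left(3 + K\right) = K$)
$j{\left(Y \right)} = \frac{1}{Y}$
$185 - j{\left(s{\left(-4 \right)} \right)} = 185 - \frac{1}{-4} = 185 - - \frac{1}{4} = 185 + \frac{1}{4} = \frac{741}{4}$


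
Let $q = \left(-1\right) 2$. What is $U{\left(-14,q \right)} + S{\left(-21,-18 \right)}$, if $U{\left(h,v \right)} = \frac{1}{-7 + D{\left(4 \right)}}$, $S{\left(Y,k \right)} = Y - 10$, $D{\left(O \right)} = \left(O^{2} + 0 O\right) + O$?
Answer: $- \frac{402}{13} \approx -30.923$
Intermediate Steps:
$D{\left(O \right)} = O + O^{2}$ ($D{\left(O \right)} = \left(O^{2} + 0\right) + O = O^{2} + O = O + O^{2}$)
$q = -2$
$S{\left(Y,k \right)} = -10 + Y$ ($S{\left(Y,k \right)} = Y - 10 = -10 + Y$)
$U{\left(h,v \right)} = \frac{1}{13}$ ($U{\left(h,v \right)} = \frac{1}{-7 + 4 \left(1 + 4\right)} = \frac{1}{-7 + 4 \cdot 5} = \frac{1}{-7 + 20} = \frac{1}{13}$)
$U{\left(-14,q \right)} + S{\left(-21,-18 \right)} = \frac{1}{13} - 31 = - \frac{402}{13}$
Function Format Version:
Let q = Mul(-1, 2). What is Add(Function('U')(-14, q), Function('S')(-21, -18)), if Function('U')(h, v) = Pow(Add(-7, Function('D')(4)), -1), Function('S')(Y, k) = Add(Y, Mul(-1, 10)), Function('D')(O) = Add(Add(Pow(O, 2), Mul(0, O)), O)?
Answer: Rational(-402, 13) ≈ -30.923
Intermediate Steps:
Function('D')(O) = Add(O, Pow(O, 2)) (Function('D')(O) = Add(Add(Pow(O, 2), 0), O) = Add(Pow(O, 2), O) = Add(O, Pow(O, 2)))
q = -2
Function('S')(Y, k) = Add(-10, Y) (Function('S')(Y, k) = Add(Y, -10) = Add(-10, Y))
Function('U')(h, v) = Rational(1, 13) (Function('U')(h, v) = Pow(Add(-7, Mul(4, Add(1, 4))), -1) = Pow(Add(-7, Mul(4, 5)), -1) = Pow(Add(-7, 20), -1) = Pow(13, -1) = Rational(1, 13))
Add(Function('U')(-14, q), Function('S')(-21, -18)) = Add(Rational(1, 13), Add(-10, -21)) = Add(Rational(1, 13), -31) = Rational(-402, 13)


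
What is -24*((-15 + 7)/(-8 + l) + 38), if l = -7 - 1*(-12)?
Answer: -976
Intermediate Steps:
l = 5 (l = -7 + 12 = 5)
-24*((-15 + 7)/(-8 + l) + 38) = -24*((-15 + 7)/(-8 + 5) + 38) = -24*(-8/(-3) + 38) = -24*(-8*(-1/3) + 38) = -24*(8/3 + 38) = -24*122/3 = -976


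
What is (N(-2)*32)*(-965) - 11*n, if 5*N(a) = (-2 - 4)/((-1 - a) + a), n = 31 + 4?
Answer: -37441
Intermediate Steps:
n = 35
N(a) = 6/5 (N(a) = ((-2 - 4)/((-1 - a) + a))/5 = (-6/(-1))/5 = (-6*(-1))/5 = (⅕)*6 = 6/5)
(N(-2)*32)*(-965) - 11*n = ((6/5)*32)*(-965) - 11*35 = (192/5)*(-965) - 385 = -37056 - 385 = -37441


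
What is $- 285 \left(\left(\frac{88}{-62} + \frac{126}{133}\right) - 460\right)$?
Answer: $\frac{4068270}{31} \approx 1.3123 \cdot 10^{5}$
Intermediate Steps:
$- 285 \left(\left(\frac{88}{-62} + \frac{126}{133}\right) - 460\right) = - 285 \left(\left(88 \left(- \frac{1}{62}\right) + 126 \cdot \frac{1}{133}\right) - 460\right) = - 285 \left(\left(- \frac{44}{31} + \frac{18}{19}\right) - 460\right) = - 285 \left(- \frac{278}{589} - 460\right) = \left(-285\right) \left(- \frac{271218}{589}\right) = \frac{4068270}{31}$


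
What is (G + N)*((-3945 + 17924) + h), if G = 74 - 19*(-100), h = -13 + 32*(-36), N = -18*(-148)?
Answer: 59431332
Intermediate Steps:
N = 2664
h = -1165 (h = -13 - 1152 = -1165)
G = 1974 (G = 74 + 1900 = 1974)
(G + N)*((-3945 + 17924) + h) = (1974 + 2664)*((-3945 + 17924) - 1165) = 4638*(13979 - 1165) = 4638*12814 = 59431332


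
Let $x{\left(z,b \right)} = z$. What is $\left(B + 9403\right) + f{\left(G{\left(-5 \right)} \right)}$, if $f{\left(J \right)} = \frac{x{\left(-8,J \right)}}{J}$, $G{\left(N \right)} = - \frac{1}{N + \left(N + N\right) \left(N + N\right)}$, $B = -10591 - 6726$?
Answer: $-7154$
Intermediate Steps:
$B = -17317$
$G{\left(N \right)} = - \frac{1}{N + 4 N^{2}}$ ($G{\left(N \right)} = - \frac{1}{N + 2 N 2 N} = - \frac{1}{N + 4 N^{2}}$)
$f{\left(J \right)} = - \frac{8}{J}$
$\left(B + 9403\right) + f{\left(G{\left(-5 \right)} \right)} = \left(-17317 + 9403\right) - \frac{8}{\left(-1\right) \frac{1}{-5} \frac{1}{1 + 4 \left(-5\right)}} = -7914 - \frac{8}{\left(-1\right) \left(- \frac{1}{5}\right) \frac{1}{1 - 20}} = -7914 - \frac{8}{\left(-1\right) \left(- \frac{1}{5}\right) \frac{1}{-19}} = -7914 - \frac{8}{\left(-1\right) \left(- \frac{1}{5}\right) \left(- \frac{1}{19}\right)} = -7914 - \frac{8}{- \frac{1}{95}} = -7914 - -760 = -7914 + 760 = -7154$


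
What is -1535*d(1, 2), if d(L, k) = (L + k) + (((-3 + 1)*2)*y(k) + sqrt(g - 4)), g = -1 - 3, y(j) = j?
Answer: 7675 - 3070*I*sqrt(2) ≈ 7675.0 - 4341.6*I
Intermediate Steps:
g = -4
d(L, k) = L - 3*k + 2*I*sqrt(2) (d(L, k) = (L + k) + (((-3 + 1)*2)*k + sqrt(-4 - 4)) = (L + k) + ((-2*2)*k + sqrt(-8)) = (L + k) + (-4*k + 2*I*sqrt(2)) = L - 3*k + 2*I*sqrt(2))
-1535*d(1, 2) = -1535*(1 - 3*2 + 2*I*sqrt(2)) = -1535*(1 - 6 + 2*I*sqrt(2)) = -1535*(-5 + 2*I*sqrt(2)) = 7675 - 3070*I*sqrt(2)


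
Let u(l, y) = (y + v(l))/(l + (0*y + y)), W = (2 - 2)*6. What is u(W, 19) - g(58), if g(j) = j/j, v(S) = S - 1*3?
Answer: -3/19 ≈ -0.15789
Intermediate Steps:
v(S) = -3 + S (v(S) = S - 3 = -3 + S)
W = 0 (W = 0*6 = 0)
u(l, y) = (-3 + l + y)/(l + y) (u(l, y) = (y + (-3 + l))/(l + (0*y + y)) = (-3 + l + y)/(l + (0 + y)) = (-3 + l + y)/(l + y))
g(j) = 1
u(W, 19) - g(58) = (-3 + 0 + 19)/(0 + 19) - 1*1 = 16/19 - 1 = -3/19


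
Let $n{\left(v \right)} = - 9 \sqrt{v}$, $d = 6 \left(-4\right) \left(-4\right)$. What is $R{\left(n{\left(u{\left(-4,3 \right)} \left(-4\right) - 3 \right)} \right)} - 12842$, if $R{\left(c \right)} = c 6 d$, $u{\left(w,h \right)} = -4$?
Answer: $-12842 - 5184 \sqrt{13} \approx -31533.0$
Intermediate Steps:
$d = 96$ ($d = \left(-24\right) \left(-4\right) = 96$)
$R{\left(c \right)} = 576 c$ ($R{\left(c \right)} = c 6 \cdot 96 = 6 c 96 = 576 c$)
$R{\left(n{\left(u{\left(-4,3 \right)} \left(-4\right) - 3 \right)} \right)} - 12842 = 576 \left(- 9 \sqrt{\left(-4\right) \left(-4\right) - 3}\right) - 12842 = 576 \left(- 9 \sqrt{16 - 3}\right) - 12842 = 576 \left(- 9 \sqrt{13}\right) - 12842 = - 5184 \sqrt{13} - 12842 = -12842 - 5184 \sqrt{13}$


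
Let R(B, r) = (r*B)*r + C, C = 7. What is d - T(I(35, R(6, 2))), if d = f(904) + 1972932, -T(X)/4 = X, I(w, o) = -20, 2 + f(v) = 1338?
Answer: 1974188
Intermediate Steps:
R(B, r) = 7 + B*r**2 (R(B, r) = (r*B)*r + 7 = (B*r)*r + 7 = B*r**2 + 7 = 7 + B*r**2)
f(v) = 1336 (f(v) = -2 + 1338 = 1336)
T(X) = -4*X
d = 1974268 (d = 1336 + 1972932 = 1974268)
d - T(I(35, R(6, 2))) = 1974268 - (-4)*(-20) = 1974268 - 1*80 = 1974268 - 80 = 1974188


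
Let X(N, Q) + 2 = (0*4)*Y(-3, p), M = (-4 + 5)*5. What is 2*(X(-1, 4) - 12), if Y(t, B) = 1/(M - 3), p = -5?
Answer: -28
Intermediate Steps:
M = 5 (M = 1*5 = 5)
Y(t, B) = ½ (Y(t, B) = 1/(5 - 3) = 1/2 = ½)
X(N, Q) = -2 (X(N, Q) = -2 + (0*4)*(½) = -2 + 0*(½) = -2 + 0 = -2)
2*(X(-1, 4) - 12) = 2*(-2 - 12) = 2*(-14) = -28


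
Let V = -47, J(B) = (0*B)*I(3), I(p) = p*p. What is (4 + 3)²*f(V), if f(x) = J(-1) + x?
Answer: -2303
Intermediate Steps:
I(p) = p²
J(B) = 0 (J(B) = (0*B)*3² = 0*9 = 0)
f(x) = x (f(x) = 0 + x = x)
(4 + 3)²*f(V) = (4 + 3)²*(-47) = 7²*(-47) = 49*(-47) = -2303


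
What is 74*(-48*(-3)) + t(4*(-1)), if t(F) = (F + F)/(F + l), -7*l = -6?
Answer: 117244/11 ≈ 10659.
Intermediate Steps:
l = 6/7 (l = -1/7*(-6) = 6/7 ≈ 0.85714)
t(F) = 2*F/(6/7 + F) (t(F) = (F + F)/(F + 6/7) = (2*F)/(6/7 + F) = 2*F/(6/7 + F))
74*(-48*(-3)) + t(4*(-1)) = 74*(-48*(-3)) + 14*(4*(-1))/(6 + 7*(4*(-1))) = 74*144 + 14*(-4)/(6 + 7*(-4)) = 10656 + 14*(-4)/(6 - 28) = 10656 + 14*(-4)/(-22) = 10656 + 14*(-4)*(-1/22) = 10656 + 28/11 = 117244/11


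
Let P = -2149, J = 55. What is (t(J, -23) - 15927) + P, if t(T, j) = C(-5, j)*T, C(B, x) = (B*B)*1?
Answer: -16701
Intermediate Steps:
C(B, x) = B² (C(B, x) = B²*1 = B²)
t(T, j) = 25*T (t(T, j) = (-5)²*T = 25*T)
(t(J, -23) - 15927) + P = (25*55 - 15927) - 2149 = (1375 - 15927) - 2149 = -14552 - 2149 = -16701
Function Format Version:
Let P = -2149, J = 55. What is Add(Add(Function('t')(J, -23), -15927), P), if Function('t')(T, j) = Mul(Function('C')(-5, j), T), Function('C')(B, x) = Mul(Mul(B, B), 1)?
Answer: -16701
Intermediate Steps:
Function('C')(B, x) = Pow(B, 2) (Function('C')(B, x) = Mul(Pow(B, 2), 1) = Pow(B, 2))
Function('t')(T, j) = Mul(25, T) (Function('t')(T, j) = Mul(Pow(-5, 2), T) = Mul(25, T))
Add(Add(Function('t')(J, -23), -15927), P) = Add(Add(Mul(25, 55), -15927), -2149) = Add(Add(1375, -15927), -2149) = Add(-14552, -2149) = -16701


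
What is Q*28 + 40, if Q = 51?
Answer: 1468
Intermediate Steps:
Q*28 + 40 = 51*28 + 40 = 1428 + 40 = 1468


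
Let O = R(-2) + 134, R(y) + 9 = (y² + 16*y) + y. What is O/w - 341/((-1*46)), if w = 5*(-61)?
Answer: 19927/2806 ≈ 7.1016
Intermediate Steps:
R(y) = -9 + y² + 17*y (R(y) = -9 + ((y² + 16*y) + y) = -9 + (y² + 17*y) = -9 + y² + 17*y)
w = -305
O = 95 (O = (-9 + (-2)² + 17*(-2)) + 134 = (-9 + 4 - 34) + 134 = -39 + 134 = 95)
O/w - 341/((-1*46)) = 95/(-305) - 341/((-1*46)) = 95*(-1/305) - 341/(-46) = -19/61 - 341*(-1/46) = -19/61 + 341/46 = 19927/2806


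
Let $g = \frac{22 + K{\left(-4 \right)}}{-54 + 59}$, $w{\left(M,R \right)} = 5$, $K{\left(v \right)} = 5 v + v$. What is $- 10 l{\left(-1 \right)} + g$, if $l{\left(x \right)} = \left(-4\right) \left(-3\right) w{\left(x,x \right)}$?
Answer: $- \frac{3002}{5} \approx -600.4$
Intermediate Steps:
$K{\left(v \right)} = 6 v$
$l{\left(x \right)} = 60$ ($l{\left(x \right)} = \left(-4\right) \left(-3\right) 5 = 12 \cdot 5 = 60$)
$g = - \frac{2}{5}$ ($g = \frac{22 + 6 \left(-4\right)}{-54 + 59} = \frac{22 - 24}{5} = \left(-2\right) \frac{1}{5} = - \frac{2}{5} \approx -0.4$)
$- 10 l{\left(-1 \right)} + g = \left(-10\right) 60 - \frac{2}{5} = -600 - \frac{2}{5} = - \frac{3002}{5}$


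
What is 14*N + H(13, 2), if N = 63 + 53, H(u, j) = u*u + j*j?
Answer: 1797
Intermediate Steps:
H(u, j) = j**2 + u**2 (H(u, j) = u**2 + j**2 = j**2 + u**2)
N = 116
14*N + H(13, 2) = 14*116 + (2**2 + 13**2) = 1624 + (4 + 169) = 1624 + 173 = 1797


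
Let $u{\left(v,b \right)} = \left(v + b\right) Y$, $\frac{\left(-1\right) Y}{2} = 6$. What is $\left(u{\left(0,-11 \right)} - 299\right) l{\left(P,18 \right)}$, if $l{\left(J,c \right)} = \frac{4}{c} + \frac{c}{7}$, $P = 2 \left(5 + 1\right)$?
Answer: $- \frac{29392}{63} \approx -466.54$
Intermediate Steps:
$Y = -12$ ($Y = \left(-2\right) 6 = -12$)
$P = 12$ ($P = 2 \cdot 6 = 12$)
$l{\left(J,c \right)} = \frac{4}{c} + \frac{c}{7}$ ($l{\left(J,c \right)} = \frac{4}{c} + c \frac{1}{7} = \frac{4}{c} + \frac{c}{7}$)
$u{\left(v,b \right)} = - 12 b - 12 v$ ($u{\left(v,b \right)} = \left(v + b\right) \left(-12\right) = \left(b + v\right) \left(-12\right) = - 12 b - 12 v$)
$\left(u{\left(0,-11 \right)} - 299\right) l{\left(P,18 \right)} = \left(\left(\left(-12\right) \left(-11\right) - 0\right) - 299\right) \left(\frac{4}{18} + \frac{1}{7} \cdot 18\right) = \left(\left(132 + 0\right) - 299\right) \left(4 \cdot \frac{1}{18} + \frac{18}{7}\right) = \left(132 - 299\right) \left(\frac{2}{9} + \frac{18}{7}\right) = \left(-167\right) \frac{176}{63} = - \frac{29392}{63}$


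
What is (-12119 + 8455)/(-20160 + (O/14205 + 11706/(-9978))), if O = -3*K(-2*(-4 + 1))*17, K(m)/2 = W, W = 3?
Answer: 28851453520/158755396411 ≈ 0.18174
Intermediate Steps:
K(m) = 6 (K(m) = 2*3 = 6)
O = -306 (O = -3*6*17 = -18*17 = -306)
(-12119 + 8455)/(-20160 + (O/14205 + 11706/(-9978))) = (-12119 + 8455)/(-20160 + (-306/14205 + 11706/(-9978))) = -3664/(-20160 + (-306*1/14205 + 11706*(-1/9978))) = -3664/(-20160 + (-102/4735 - 1951/1663)) = -3664/(-20160 - 9407611/7874305) = -3664/(-158755396411/7874305) = -3664*(-7874305/158755396411) = 28851453520/158755396411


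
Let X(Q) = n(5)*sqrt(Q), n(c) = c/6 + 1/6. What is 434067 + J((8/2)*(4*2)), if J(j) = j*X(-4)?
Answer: 434067 + 64*I ≈ 4.3407e+5 + 64.0*I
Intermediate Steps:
n(c) = 1/6 + c/6 (n(c) = c*(1/6) + 1*(1/6) = c/6 + 1/6 = 1/6 + c/6)
X(Q) = sqrt(Q) (X(Q) = (1/6 + (1/6)*5)*sqrt(Q) = (1/6 + 5/6)*sqrt(Q) = 1*sqrt(Q) = sqrt(Q))
J(j) = 2*I*j (J(j) = j*sqrt(-4) = j*(2*I) = 2*I*j)
434067 + J((8/2)*(4*2)) = 434067 + 2*I*((8/2)*(4*2)) = 434067 + 2*I*((8*(1/2))*8) = 434067 + 2*I*(4*8) = 434067 + 2*I*32 = 434067 + 64*I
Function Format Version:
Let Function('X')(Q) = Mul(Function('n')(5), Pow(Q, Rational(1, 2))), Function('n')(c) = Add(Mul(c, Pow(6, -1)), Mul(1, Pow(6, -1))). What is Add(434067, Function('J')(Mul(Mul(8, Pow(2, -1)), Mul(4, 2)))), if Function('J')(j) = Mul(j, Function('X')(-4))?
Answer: Add(434067, Mul(64, I)) ≈ Add(4.3407e+5, Mul(64.000, I))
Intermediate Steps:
Function('n')(c) = Add(Rational(1, 6), Mul(Rational(1, 6), c)) (Function('n')(c) = Add(Mul(c, Rational(1, 6)), Mul(1, Rational(1, 6))) = Add(Mul(Rational(1, 6), c), Rational(1, 6)) = Add(Rational(1, 6), Mul(Rational(1, 6), c)))
Function('X')(Q) = Pow(Q, Rational(1, 2)) (Function('X')(Q) = Mul(Add(Rational(1, 6), Mul(Rational(1, 6), 5)), Pow(Q, Rational(1, 2))) = Mul(Add(Rational(1, 6), Rational(5, 6)), Pow(Q, Rational(1, 2))) = Mul(1, Pow(Q, Rational(1, 2))) = Pow(Q, Rational(1, 2)))
Function('J')(j) = Mul(2, I, j) (Function('J')(j) = Mul(j, Pow(-4, Rational(1, 2))) = Mul(j, Mul(2, I)) = Mul(2, I, j))
Add(434067, Function('J')(Mul(Mul(8, Pow(2, -1)), Mul(4, 2)))) = Add(434067, Mul(2, I, Mul(Mul(8, Pow(2, -1)), Mul(4, 2)))) = Add(434067, Mul(2, I, Mul(Mul(8, Rational(1, 2)), 8))) = Add(434067, Mul(2, I, Mul(4, 8))) = Add(434067, Mul(2, I, 32)) = Add(434067, Mul(64, I))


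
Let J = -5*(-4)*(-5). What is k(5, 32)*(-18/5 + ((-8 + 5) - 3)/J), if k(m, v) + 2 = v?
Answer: -531/5 ≈ -106.20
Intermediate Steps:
k(m, v) = -2 + v
J = -100 (J = 20*(-5) = -100)
k(5, 32)*(-18/5 + ((-8 + 5) - 3)/J) = (-2 + 32)*(-18/5 + ((-8 + 5) - 3)/(-100)) = 30*(-18*⅕ + (-3 - 3)*(-1/100)) = 30*(-18/5 - 6*(-1/100)) = 30*(-18/5 + 3/50) = 30*(-177/50) = -531/5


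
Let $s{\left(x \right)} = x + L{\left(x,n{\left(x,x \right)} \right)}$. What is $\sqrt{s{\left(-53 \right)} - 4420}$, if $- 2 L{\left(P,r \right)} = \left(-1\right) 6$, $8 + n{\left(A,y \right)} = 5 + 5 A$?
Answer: $i \sqrt{4470} \approx 66.858 i$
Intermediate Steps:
$n{\left(A,y \right)} = -3 + 5 A$ ($n{\left(A,y \right)} = -8 + \left(5 + 5 A\right) = -3 + 5 A$)
$L{\left(P,r \right)} = 3$ ($L{\left(P,r \right)} = - \frac{\left(-1\right) 6}{2} = \left(- \frac{1}{2}\right) \left(-6\right) = 3$)
$s{\left(x \right)} = 3 + x$ ($s{\left(x \right)} = x + 3 = 3 + x$)
$\sqrt{s{\left(-53 \right)} - 4420} = \sqrt{\left(3 - 53\right) - 4420} = \sqrt{-50 - 4420} = \sqrt{-4470} = i \sqrt{4470}$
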